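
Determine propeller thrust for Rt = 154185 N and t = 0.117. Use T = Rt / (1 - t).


Formula: T = Rt / (1 - t)
Step 1 — (1 - t) = 1 - 0.117 = 0.883
Step 2 — T = 154185 / 0.883 ≈ 174610 N (5 s.f.)

174610 N


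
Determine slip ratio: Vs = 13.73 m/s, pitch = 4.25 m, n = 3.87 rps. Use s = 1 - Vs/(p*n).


Formula: s = 1 - Vs / (p * n)
Step 1 — p * n = 4.25 * 3.87 = 16.4475
Step 2 — Vs / (p*n) = 13.73 / 16.4475 = 0.834777 (6 d.p.)
Step 3 — s = 1 - 0.834777 = 0.165223

0.165223


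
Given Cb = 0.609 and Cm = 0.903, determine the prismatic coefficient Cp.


Formula: Cp = Cb / Cm
Substituting: Cp = 0.609 / 0.903
Result: Cp ≈ 0.67442 (5 s.f.)

0.67442


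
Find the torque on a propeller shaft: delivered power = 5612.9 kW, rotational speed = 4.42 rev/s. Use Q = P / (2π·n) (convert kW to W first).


Formula: Q = P_W / (2 * pi * n)
Step 1 — P_W = 5612.9 kW * 1000 = 5612900.0 W
Step 2 — 2 * pi * n = 2 * pi * 4.42 = 27.771679
Step 3 — Q = 5612900.0 / 27.771679 ≈ 202110 N·m (5 s.f.)

202110 N·m


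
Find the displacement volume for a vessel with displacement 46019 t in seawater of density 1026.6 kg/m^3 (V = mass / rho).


Formula: V = mass / rho
Step 1 — convert tonnes to kg: 46019 t * 1000 = 46019000 kg
Step 2 — V = 46019000 / 1026.6 ≈ 44827 m^3 (5 s.f.)

44827 m^3


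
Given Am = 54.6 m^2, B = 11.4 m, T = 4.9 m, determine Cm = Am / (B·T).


Formula: Cm = Am / (B * T)
Step 1 — B * T = 11.4 * 4.9 = 55.86 m^2
Step 2 — Cm = 54.6 / 55.86 ≈ 0.97744 (5 s.f.)

0.97744


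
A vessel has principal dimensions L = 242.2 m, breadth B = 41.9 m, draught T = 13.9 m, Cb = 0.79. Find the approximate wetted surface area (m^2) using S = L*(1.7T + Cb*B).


Formula: S = 1.7*L*T + V/T with V = Cb*L*B*T, i.e. S = L * (1.7*T + Cb*B)
Step 1 — 1.7*T = 1.7 * 13.9 = 23.63 m
Step 2 — Cb*B = 0.79 * 41.9 = 33.101 m
Step 3 — 1.7*T + Cb*B = 23.63 + 33.101 = 56.731 m
Step 4 — S = 242.2 * 56.731 ≈ 13740 m^2 (5 s.f.)

13740 m^2


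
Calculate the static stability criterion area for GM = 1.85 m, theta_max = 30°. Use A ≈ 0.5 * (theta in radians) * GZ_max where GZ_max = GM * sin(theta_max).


Formula: GZ_max = GM * sin(theta); Area = 0.5 * theta_rad * GZ_max
Step 1 — GZ_max = 1.85 * sin(30°) = 1.85 * 0.5 = 0.925 m
Step 2 — theta_rad = 30 * pi/180 = 0.523599 rad
Step 3 — Area = 0.5 * 0.523599 * 0.925 ≈ 0.24216 m·rad (5 s.f.)

0.24216 m·rad


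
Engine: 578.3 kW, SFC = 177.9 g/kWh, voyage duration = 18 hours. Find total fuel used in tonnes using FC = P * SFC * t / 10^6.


Formula: FC (tonnes) = P * SFC * t / 1,000,000
Step 1 — P * SFC * t = 578.3 * 177.9 * 18 = 1851832.26 g
Step 2 — FC (tonnes) = 1851832.26 / 1,000,000 ≈ 1.8518 tonnes (5 s.f.)

1.8518 tonnes


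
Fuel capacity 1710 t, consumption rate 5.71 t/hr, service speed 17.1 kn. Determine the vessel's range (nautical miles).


Formula: endurance = fuel / rate; range = endurance * speed
Step 1 — endurance = 1710 / 5.71 = 299.4746 hours
Step 2 — range = 299.4746 * 17.1 ≈ 5121.0 nautical miles (5 s.f.)

5121.0 NM


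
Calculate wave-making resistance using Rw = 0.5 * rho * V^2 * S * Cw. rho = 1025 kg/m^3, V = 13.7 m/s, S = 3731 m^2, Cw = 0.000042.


Formula: Rw = 0.5 * rho * V^2 * S * Cw
Step 1 — V^2 = 13.7^2 = 187.69
Step 2 — 0.5 * rho * V^2 = 0.5 * 1025 * 187.69 = 96191.125
Step 3 — Rw = 96191.125 * 3731 * 0.000042 ≈ 15073 N (5 s.f.)

15073 N


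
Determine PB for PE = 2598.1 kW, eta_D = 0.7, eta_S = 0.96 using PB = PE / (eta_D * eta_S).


Formula: PB = PE / (eta_D * eta_S)
Step 1 — combined efficiency = eta_D * eta_S = 0.7 * 0.96 = 0.672
Step 2 — PB = 2598.1 / 0.672 ≈ 3866.2 kW (5 s.f.)

3866.2 kW


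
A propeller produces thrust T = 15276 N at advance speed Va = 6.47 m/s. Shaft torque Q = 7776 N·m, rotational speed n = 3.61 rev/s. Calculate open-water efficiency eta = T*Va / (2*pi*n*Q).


Formula: eta = T * Va / (2 * pi * n * Q)
Step 1 — numerator = T * Va = 15276 * 6.47 = 98835.72
Step 2 — 2 * pi * n = 2 * pi * 3.61 = 22.682299
Step 3 — denominator = 22.682299 * 7776 = 176377.56
Step 4 — eta = 98835.72 / 176377.56 ≈ 0.56036 (5 s.f.)

0.56036


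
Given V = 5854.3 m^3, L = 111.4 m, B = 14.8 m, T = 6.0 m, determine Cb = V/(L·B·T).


Formula: Cb = V / (L * B * T)
Step 1 — L * B * T = 111.4 * 14.8 * 6.0 = 9892.32 m^3
Step 2 — Cb = 5854.3 / 9892.32 ≈ 0.59180 (5 s.f.)

0.59180


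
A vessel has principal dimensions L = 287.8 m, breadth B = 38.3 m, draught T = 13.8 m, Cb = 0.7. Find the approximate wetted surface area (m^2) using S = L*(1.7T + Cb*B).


Formula: S = 1.7*L*T + V/T with V = Cb*L*B*T, i.e. S = L * (1.7*T + Cb*B)
Step 1 — 1.7*T = 1.7 * 13.8 = 23.46 m
Step 2 — Cb*B = 0.7 * 38.3 = 26.81 m
Step 3 — 1.7*T + Cb*B = 23.46 + 26.81 = 50.27 m
Step 4 — S = 287.8 * 50.27 ≈ 14468 m^2 (5 s.f.)

14468 m^2


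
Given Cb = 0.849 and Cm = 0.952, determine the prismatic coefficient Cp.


Formula: Cp = Cb / Cm
Substituting: Cp = 0.849 / 0.952
Result: Cp ≈ 0.89181 (5 s.f.)

0.89181


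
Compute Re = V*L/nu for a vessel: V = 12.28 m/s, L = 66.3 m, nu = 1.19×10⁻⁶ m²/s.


Formula: Re = V * L / nu
Step 1 — V * L = 12.28 * 66.3 = 814.164 m^2/s
Step 2 — Re = 814.164 / 1.19e-6 = 6.84e+08

6.84e+08


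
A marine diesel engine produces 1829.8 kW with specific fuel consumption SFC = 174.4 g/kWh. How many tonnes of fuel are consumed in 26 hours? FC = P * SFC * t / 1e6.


Formula: FC (tonnes) = P * SFC * t / 1,000,000
Step 1 — P * SFC * t = 1829.8 * 174.4 * 26 = 8297045.12 g
Step 2 — FC (tonnes) = 8297045.12 / 1,000,000 ≈ 8.2970 tonnes (5 s.f.)

8.2970 tonnes


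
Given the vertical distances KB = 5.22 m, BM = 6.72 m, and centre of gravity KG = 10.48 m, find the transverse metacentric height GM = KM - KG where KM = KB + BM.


Formula: GM = KB + BM - KG
Step 1 — KM = KB + BM = 5.22 + 6.72 = 11.94 m
Step 2 — GM = KM - KG = 11.94 - 10.48 = 1.46 m

1.46 m


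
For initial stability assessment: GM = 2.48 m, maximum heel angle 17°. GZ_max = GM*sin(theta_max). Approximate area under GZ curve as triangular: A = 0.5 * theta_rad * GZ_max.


Formula: GZ_max = GM * sin(theta); Area = 0.5 * theta_rad * GZ_max
Step 1 — GZ_max = 2.48 * sin(17°) = 2.48 * 0.292372 = 0.725083 m
Step 2 — theta_rad = 17 * pi/180 = 0.296706 rad
Step 3 — Area = 0.5 * 0.296706 * 0.725083 ≈ 0.10757 m·rad (5 s.f.)

0.10757 m·rad


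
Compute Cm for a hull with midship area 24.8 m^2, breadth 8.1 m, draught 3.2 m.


Formula: Cm = Am / (B * T)
Step 1 — B * T = 8.1 * 3.2 = 25.92 m^2
Step 2 — Cm = 24.8 / 25.92 ≈ 0.95679 (5 s.f.)

0.95679


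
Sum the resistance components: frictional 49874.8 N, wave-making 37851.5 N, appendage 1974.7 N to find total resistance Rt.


Formula: Rt = Rf + Rw + Ra
Substituting: Rt = 49874.8 + 37851.5 + 1974.7
Result: Rt = 89701.0 N

89701.0 N


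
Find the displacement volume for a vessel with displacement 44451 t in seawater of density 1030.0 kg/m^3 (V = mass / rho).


Formula: V = mass / rho
Step 1 — convert tonnes to kg: 44451 t * 1000 = 44451000 kg
Step 2 — V = 44451000 / 1030.0 ≈ 43156 m^3 (5 s.f.)

43156 m^3


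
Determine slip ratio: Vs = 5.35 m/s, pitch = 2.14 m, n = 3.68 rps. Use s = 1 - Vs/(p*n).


Formula: s = 1 - Vs / (p * n)
Step 1 — p * n = 2.14 * 3.68 = 7.8752
Step 2 — Vs / (p*n) = 5.35 / 7.8752 = 0.679348 (6 d.p.)
Step 3 — s = 1 - 0.679348 = 0.320652

0.320652


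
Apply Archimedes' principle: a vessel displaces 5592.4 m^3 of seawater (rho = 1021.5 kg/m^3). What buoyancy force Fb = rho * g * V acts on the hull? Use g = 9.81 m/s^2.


Formula: Fb = rho * g * V
Substituting: Fb = 1021.5 * 9.81 * 5592.4
Intermediate: 1021.5 * 9.81 = 10020.915
Result: Fb = 10020.915 * 5592.4 ≈ 56041000 N (5 s.f.)

56041000 N


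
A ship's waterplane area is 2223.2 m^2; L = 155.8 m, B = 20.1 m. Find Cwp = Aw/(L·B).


Formula: Cwp = Aw / (L * B)
Step 1 — L * B = 155.8 * 20.1 = 3131.58 m^2
Step 2 — Cwp = 2223.2 / 3131.58 ≈ 0.70993 (5 s.f.)

0.70993


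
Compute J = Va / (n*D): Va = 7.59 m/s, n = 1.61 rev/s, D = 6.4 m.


Formula: J = Va / (n * D)
Step 1 — n * D = 1.61 * 6.4 = 10.304
Step 2 — J = 7.59 / 10.304 ≈ 0.73661 (5 s.f.)

0.73661


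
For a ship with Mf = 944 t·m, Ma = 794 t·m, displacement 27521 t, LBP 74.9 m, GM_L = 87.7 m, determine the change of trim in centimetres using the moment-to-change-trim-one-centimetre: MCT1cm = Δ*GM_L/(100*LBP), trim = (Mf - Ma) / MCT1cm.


Formula: net trimming moment = Mf - Ma; MCT1cm = Δ*GM_L/(100*LBP); trim = net moment / MCT1cm
Step 1 — net trimming moment = 944 - 794 = 150 t·m
Step 2 — MCT1cm = 27521 * 87.7 / (100 * 74.9) = 322.2419 t·m/cm
Step 3 — trim = 150 / 322.2419 ≈ 0.46549 cm (5 s.f.)

0.46549 cm


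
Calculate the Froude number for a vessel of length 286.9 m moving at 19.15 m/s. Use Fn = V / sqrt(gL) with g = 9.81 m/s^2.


Formula: Fn = V / sqrt(g * L)
Step 1 — g * L = 9.81 * 286.9 = 2814.489
Step 2 — sqrt(g * L) = sqrt(2814.489) = 53.051758
Step 3 — Fn = 19.15 / 53.051758 ≈ 0.36097 (5 s.f.)

0.36097


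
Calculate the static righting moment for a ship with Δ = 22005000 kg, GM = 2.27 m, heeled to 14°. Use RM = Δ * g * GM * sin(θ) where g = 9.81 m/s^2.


Formula: GZ = GM * sin(theta); RM = disp * g * GZ
Step 1 — GZ = 2.27 * sin(14°) = 2.27 * 0.241922 = 0.549163 m
Step 2 — RM = 22005000 * 9.81 * 0.549163 ≈ 118550000 N·m (5 s.f.)

118550000 N·m


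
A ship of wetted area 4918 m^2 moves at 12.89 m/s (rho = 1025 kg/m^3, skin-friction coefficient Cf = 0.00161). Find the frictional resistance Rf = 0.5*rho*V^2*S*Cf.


Formula: Rf = 0.5 * rho * V^2 * S * Cf
Step 1 — V^2 = 12.89^2 = 166.1521
Step 2 — 0.5 * rho * V^2 = 0.5 * 1025 * 166.1521 = 85152.95125
Step 3 — Rf = 85152.95125 * 4918 * 0.00161 ≈ 674240 N (5 s.f.)

674240 N


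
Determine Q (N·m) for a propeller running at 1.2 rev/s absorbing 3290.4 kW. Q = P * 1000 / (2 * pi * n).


Formula: Q = P_W / (2 * pi * n)
Step 1 — P_W = 3290.4 kW * 1000 = 3290400.0 W
Step 2 — 2 * pi * n = 2 * pi * 1.2 = 7.539822
Step 3 — Q = 3290400.0 / 7.539822 ≈ 436400 N·m (5 s.f.)

436400 N·m


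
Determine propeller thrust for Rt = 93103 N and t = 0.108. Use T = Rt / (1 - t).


Formula: T = Rt / (1 - t)
Step 1 — (1 - t) = 1 - 0.108 = 0.892
Step 2 — T = 93103 / 0.892 ≈ 104380 N (5 s.f.)

104380 N


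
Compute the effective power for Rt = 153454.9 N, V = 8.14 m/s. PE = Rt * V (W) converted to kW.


Formula: PE = Rt * V / 1000 (kW)
Step 1 — PE (W) = 153454.9 * 8.14 = 1249122.886 W
Step 2 — PE (kW) = 1249122.886 / 1000 ≈ 1249.1 kW (5 s.f.)

1249.1 kW


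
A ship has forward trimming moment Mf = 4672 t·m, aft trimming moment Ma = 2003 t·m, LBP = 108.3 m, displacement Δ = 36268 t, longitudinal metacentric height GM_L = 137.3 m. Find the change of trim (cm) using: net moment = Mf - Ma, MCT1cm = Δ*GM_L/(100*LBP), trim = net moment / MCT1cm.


Formula: net trimming moment = Mf - Ma; MCT1cm = Δ*GM_L/(100*LBP); trim = net moment / MCT1cm
Step 1 — net trimming moment = 4672 - 2003 = 2669 t·m
Step 2 — MCT1cm = 36268 * 137.3 / (100 * 108.3) = 459.7965 t·m/cm
Step 3 — trim = 2669 / 459.7965 ≈ 5.8047 cm (5 s.f.)

5.8047 cm


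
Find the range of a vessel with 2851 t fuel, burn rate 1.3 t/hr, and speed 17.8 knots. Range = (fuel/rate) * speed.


Formula: endurance = fuel / rate; range = endurance * speed
Step 1 — endurance = 2851 / 1.3 = 2193.0769 hours
Step 2 — range = 2193.0769 * 17.8 ≈ 39037 nautical miles (5 s.f.)

39037 NM


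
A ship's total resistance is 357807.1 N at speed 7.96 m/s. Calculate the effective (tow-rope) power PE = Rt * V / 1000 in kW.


Formula: PE = Rt * V / 1000 (kW)
Step 1 — PE (W) = 357807.1 * 7.96 = 2848144.516 W
Step 2 — PE (kW) = 2848144.516 / 1000 ≈ 2848.1 kW (5 s.f.)

2848.1 kW


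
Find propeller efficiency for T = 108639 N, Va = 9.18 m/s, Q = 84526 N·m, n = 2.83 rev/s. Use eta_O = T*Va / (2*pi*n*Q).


Formula: eta = T * Va / (2 * pi * n * Q)
Step 1 — numerator = T * Va = 108639 * 9.18 = 997306.02
Step 2 — 2 * pi * n = 2 * pi * 2.83 = 17.781414
Step 3 — denominator = 17.781414 * 84526 = 1502991.8
Step 4 — eta = 997306.02 / 1502991.8 ≈ 0.66355 (5 s.f.)

0.66355


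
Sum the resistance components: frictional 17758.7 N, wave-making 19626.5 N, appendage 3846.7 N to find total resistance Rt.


Formula: Rt = Rf + Rw + Ra
Substituting: Rt = 17758.7 + 19626.5 + 3846.7
Result: Rt = 41231.9 N

41231.9 N


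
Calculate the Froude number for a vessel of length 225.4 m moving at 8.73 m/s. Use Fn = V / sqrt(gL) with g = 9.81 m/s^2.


Formula: Fn = V / sqrt(g * L)
Step 1 — g * L = 9.81 * 225.4 = 2211.174
Step 2 — sqrt(g * L) = sqrt(2211.174) = 47.023122
Step 3 — Fn = 8.73 / 47.023122 ≈ 0.18565 (5 s.f.)

0.18565


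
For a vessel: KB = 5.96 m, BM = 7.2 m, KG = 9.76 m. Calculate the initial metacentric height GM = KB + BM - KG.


Formula: GM = KB + BM - KG
Step 1 — KM = KB + BM = 5.96 + 7.2 = 13.16 m
Step 2 — GM = KM - KG = 13.16 - 9.76 = 3.4 m

3.4 m


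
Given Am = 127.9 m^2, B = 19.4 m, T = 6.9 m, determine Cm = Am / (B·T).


Formula: Cm = Am / (B * T)
Step 1 — B * T = 19.4 * 6.9 = 133.86 m^2
Step 2 — Cm = 127.9 / 133.86 ≈ 0.95548 (5 s.f.)

0.95548


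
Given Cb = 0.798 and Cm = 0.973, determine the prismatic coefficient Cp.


Formula: Cp = Cb / Cm
Substituting: Cp = 0.798 / 0.973
Result: Cp ≈ 0.82014 (5 s.f.)

0.82014


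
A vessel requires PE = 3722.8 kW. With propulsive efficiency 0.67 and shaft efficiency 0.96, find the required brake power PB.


Formula: PB = PE / (eta_D * eta_S)
Step 1 — combined efficiency = eta_D * eta_S = 0.67 * 0.96 = 0.6432
Step 2 — PB = 3722.8 / 0.6432 ≈ 5787.9 kW (5 s.f.)

5787.9 kW


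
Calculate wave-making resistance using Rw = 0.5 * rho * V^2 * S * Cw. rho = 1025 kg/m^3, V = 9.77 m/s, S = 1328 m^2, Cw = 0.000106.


Formula: Rw = 0.5 * rho * V^2 * S * Cw
Step 1 — V^2 = 9.77^2 = 95.4529
Step 2 — 0.5 * rho * V^2 = 0.5 * 1025 * 95.4529 = 48919.61125
Step 3 — Rw = 48919.61125 * 1328 * 0.000106 ≈ 6886.3 N (5 s.f.)

6886.3 N


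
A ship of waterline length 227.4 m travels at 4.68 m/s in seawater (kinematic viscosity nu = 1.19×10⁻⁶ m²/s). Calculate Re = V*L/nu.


Formula: Re = V * L / nu
Step 1 — V * L = 4.68 * 227.4 = 1064.232 m^2/s
Step 2 — Re = 1064.232 / 1.19e-6 = 8.94e+08

8.94e+08


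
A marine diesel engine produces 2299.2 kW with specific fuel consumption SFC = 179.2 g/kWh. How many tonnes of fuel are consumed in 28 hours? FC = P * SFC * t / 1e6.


Formula: FC (tonnes) = P * SFC * t / 1,000,000
Step 1 — P * SFC * t = 2299.2 * 179.2 * 28 = 11536465.92 g
Step 2 — FC (tonnes) = 11536465.92 / 1,000,000 ≈ 11.536 tonnes (5 s.f.)

11.536 tonnes


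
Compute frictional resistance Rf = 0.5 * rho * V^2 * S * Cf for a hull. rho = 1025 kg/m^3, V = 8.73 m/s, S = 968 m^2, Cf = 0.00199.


Formula: Rf = 0.5 * rho * V^2 * S * Cf
Step 1 — V^2 = 8.73^2 = 76.2129
Step 2 — 0.5 * rho * V^2 = 0.5 * 1025 * 76.2129 = 39059.11125
Step 3 — Rf = 39059.11125 * 968 * 0.00199 ≈ 75240 N (5 s.f.)

75240 N


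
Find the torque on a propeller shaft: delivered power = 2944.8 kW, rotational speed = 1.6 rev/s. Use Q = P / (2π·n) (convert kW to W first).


Formula: Q = P_W / (2 * pi * n)
Step 1 — P_W = 2944.8 kW * 1000 = 2944800.0 W
Step 2 — 2 * pi * n = 2 * pi * 1.6 = 10.053096
Step 3 — Q = 2944800.0 / 10.053096 ≈ 292920 N·m (5 s.f.)

292920 N·m


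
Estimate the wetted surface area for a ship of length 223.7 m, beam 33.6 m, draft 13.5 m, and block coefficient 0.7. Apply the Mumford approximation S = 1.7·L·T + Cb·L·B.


Formula: S = 1.7*L*T + V/T with V = Cb*L*B*T, i.e. S = L * (1.7*T + Cb*B)
Step 1 — 1.7*T = 1.7 * 13.5 = 22.95 m
Step 2 — Cb*B = 0.7 * 33.6 = 23.52 m
Step 3 — 1.7*T + Cb*B = 22.95 + 23.52 = 46.47 m
Step 4 — S = 223.7 * 46.47 ≈ 10395 m^2 (5 s.f.)

10395 m^2


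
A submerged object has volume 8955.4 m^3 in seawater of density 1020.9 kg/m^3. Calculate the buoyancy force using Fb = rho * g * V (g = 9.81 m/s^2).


Formula: Fb = rho * g * V
Substituting: Fb = 1020.9 * 9.81 * 8955.4
Intermediate: 1020.9 * 9.81 = 10015.029
Result: Fb = 10015.029 * 8955.4 ≈ 89689000 N (5 s.f.)

89689000 N


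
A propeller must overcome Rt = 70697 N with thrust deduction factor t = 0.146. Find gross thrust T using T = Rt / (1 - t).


Formula: T = Rt / (1 - t)
Step 1 — (1 - t) = 1 - 0.146 = 0.854
Step 2 — T = 70697 / 0.854 ≈ 82783 N (5 s.f.)

82783 N


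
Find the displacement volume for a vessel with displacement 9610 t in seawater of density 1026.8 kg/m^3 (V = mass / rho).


Formula: V = mass / rho
Step 1 — convert tonnes to kg: 9610 t * 1000 = 9610000 kg
Step 2 — V = 9610000 / 1026.8 ≈ 9359.2 m^3 (5 s.f.)

9359.2 m^3


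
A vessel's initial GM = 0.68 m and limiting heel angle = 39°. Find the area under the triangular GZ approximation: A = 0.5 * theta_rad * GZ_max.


Formula: GZ_max = GM * sin(theta); Area = 0.5 * theta_rad * GZ_max
Step 1 — GZ_max = 0.68 * sin(39°) = 0.68 * 0.62932 = 0.427938 m
Step 2 — theta_rad = 39 * pi/180 = 0.680678 rad
Step 3 — Area = 0.5 * 0.680678 * 0.427938 ≈ 0.14564 m·rad (5 s.f.)

0.14564 m·rad


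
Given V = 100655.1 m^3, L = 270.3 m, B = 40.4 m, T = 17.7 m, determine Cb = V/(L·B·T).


Formula: Cb = V / (L * B * T)
Step 1 — L * B * T = 270.3 * 40.4 * 17.7 = 193286.124 m^3
Step 2 — Cb = 100655.1 / 193286.124 ≈ 0.52076 (5 s.f.)

0.52076


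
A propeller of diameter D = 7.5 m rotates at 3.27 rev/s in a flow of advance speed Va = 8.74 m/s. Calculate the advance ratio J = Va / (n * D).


Formula: J = Va / (n * D)
Step 1 — n * D = 3.27 * 7.5 = 24.525
Step 2 — J = 8.74 / 24.525 ≈ 0.35637 (5 s.f.)

0.35637


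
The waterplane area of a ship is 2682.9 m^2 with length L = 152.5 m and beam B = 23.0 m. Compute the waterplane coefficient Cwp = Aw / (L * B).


Formula: Cwp = Aw / (L * B)
Step 1 — L * B = 152.5 * 23.0 = 3507.5 m^2
Step 2 — Cwp = 2682.9 / 3507.5 ≈ 0.76490 (5 s.f.)

0.76490


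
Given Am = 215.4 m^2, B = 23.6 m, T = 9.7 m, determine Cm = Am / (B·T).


Formula: Cm = Am / (B * T)
Step 1 — B * T = 23.6 * 9.7 = 228.92 m^2
Step 2 — Cm = 215.4 / 228.92 ≈ 0.94094 (5 s.f.)

0.94094


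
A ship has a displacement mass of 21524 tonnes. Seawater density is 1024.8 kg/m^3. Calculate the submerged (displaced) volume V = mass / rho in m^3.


Formula: V = mass / rho
Step 1 — convert tonnes to kg: 21524 t * 1000 = 21524000 kg
Step 2 — V = 21524000 / 1024.8 ≈ 21003 m^3 (5 s.f.)

21003 m^3


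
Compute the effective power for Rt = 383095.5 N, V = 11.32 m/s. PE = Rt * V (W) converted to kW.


Formula: PE = Rt * V / 1000 (kW)
Step 1 — PE (W) = 383095.5 * 11.32 = 4336641.06 W
Step 2 — PE (kW) = 4336641.06 / 1000 ≈ 4336.6 kW (5 s.f.)

4336.6 kW


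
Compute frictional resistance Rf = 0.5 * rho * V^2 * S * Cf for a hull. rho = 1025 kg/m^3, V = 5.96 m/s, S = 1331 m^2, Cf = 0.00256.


Formula: Rf = 0.5 * rho * V^2 * S * Cf
Step 1 — V^2 = 5.96^2 = 35.5216
Step 2 — 0.5 * rho * V^2 = 0.5 * 1025 * 35.5216 = 18204.82
Step 3 — Rf = 18204.82 * 1331 * 0.00256 ≈ 62030 N (5 s.f.)

62030 N


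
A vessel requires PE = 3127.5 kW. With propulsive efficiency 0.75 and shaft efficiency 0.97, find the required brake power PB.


Formula: PB = PE / (eta_D * eta_S)
Step 1 — combined efficiency = eta_D * eta_S = 0.75 * 0.97 = 0.7275
Step 2 — PB = 3127.5 / 0.7275 ≈ 4299.0 kW (5 s.f.)

4299.0 kW


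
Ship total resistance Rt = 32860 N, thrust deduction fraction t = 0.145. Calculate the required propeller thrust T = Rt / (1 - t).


Formula: T = Rt / (1 - t)
Step 1 — (1 - t) = 1 - 0.145 = 0.855
Step 2 — T = 32860 / 0.855 ≈ 38433 N (5 s.f.)

38433 N


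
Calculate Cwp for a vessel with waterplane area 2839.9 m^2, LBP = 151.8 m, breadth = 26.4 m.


Formula: Cwp = Aw / (L * B)
Step 1 — L * B = 151.8 * 26.4 = 4007.52 m^2
Step 2 — Cwp = 2839.9 / 4007.52 ≈ 0.70864 (5 s.f.)

0.70864


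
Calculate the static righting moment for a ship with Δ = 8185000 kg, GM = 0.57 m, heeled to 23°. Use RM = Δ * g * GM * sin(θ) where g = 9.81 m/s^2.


Formula: GZ = GM * sin(theta); RM = disp * g * GZ
Step 1 — GZ = 0.57 * sin(23°) = 0.57 * 0.390731 = 0.222717 m
Step 2 — RM = 8185000 * 9.81 * 0.222717 ≈ 17883000 N·m (5 s.f.)

17883000 N·m


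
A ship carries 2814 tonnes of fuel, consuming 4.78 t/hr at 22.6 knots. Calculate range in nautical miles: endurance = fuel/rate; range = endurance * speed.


Formula: endurance = fuel / rate; range = endurance * speed
Step 1 — endurance = 2814 / 4.78 = 588.7029 hours
Step 2 — range = 588.7029 * 22.6 ≈ 13305 nautical miles (5 s.f.)

13305 NM


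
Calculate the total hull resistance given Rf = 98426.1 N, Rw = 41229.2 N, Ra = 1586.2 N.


Formula: Rt = Rf + Rw + Ra
Substituting: Rt = 98426.1 + 41229.2 + 1586.2
Result: Rt = 141241.5 N

141241.5 N


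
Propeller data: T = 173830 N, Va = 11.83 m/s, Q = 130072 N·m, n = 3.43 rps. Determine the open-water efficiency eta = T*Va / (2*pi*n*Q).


Formula: eta = T * Va / (2 * pi * n * Q)
Step 1 — numerator = T * Va = 173830 * 11.83 = 2056408.9
Step 2 — 2 * pi * n = 2 * pi * 3.43 = 21.551326
Step 3 — denominator = 21.551326 * 130072 = 2803224.08
Step 4 — eta = 2056408.9 / 2803224.08 ≈ 0.73359 (5 s.f.)

0.73359


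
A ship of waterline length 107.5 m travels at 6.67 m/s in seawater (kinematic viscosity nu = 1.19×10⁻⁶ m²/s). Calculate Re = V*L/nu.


Formula: Re = V * L / nu
Step 1 — V * L = 6.67 * 107.5 = 717.025 m^2/s
Step 2 — Re = 717.025 / 1.19e-6 = 6.03e+08

6.03e+08


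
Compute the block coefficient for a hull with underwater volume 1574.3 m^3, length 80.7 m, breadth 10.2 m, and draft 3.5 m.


Formula: Cb = V / (L * B * T)
Step 1 — L * B * T = 80.7 * 10.2 * 3.5 = 2880.99 m^3
Step 2 — Cb = 1574.3 / 2880.99 ≈ 0.54644 (5 s.f.)

0.54644


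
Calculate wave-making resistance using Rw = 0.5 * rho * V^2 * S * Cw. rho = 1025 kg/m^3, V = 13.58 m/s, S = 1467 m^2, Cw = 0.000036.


Formula: Rw = 0.5 * rho * V^2 * S * Cw
Step 1 — V^2 = 13.58^2 = 184.4164
Step 2 — 0.5 * rho * V^2 = 0.5 * 1025 * 184.4164 = 94513.405
Step 3 — Rw = 94513.405 * 1467 * 0.000036 ≈ 4991.4 N (5 s.f.)

4991.4 N


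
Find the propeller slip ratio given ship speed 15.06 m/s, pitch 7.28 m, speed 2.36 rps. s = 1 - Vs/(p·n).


Formula: s = 1 - Vs / (p * n)
Step 1 — p * n = 7.28 * 2.36 = 17.1808
Step 2 — Vs / (p*n) = 15.06 / 17.1808 = 0.87656 (6 d.p.)
Step 3 — s = 1 - 0.87656 = 0.12344

0.12344


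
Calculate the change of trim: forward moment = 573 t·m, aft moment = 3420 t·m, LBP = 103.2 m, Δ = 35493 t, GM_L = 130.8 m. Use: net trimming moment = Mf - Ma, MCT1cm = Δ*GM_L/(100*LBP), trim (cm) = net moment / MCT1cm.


Formula: net trimming moment = Mf - Ma; MCT1cm = Δ*GM_L/(100*LBP); trim = net moment / MCT1cm
Step 1 — net trimming moment = 573 - 3420 = -2847 t·m
Step 2 — MCT1cm = 35493 * 130.8 / (100 * 103.2) = 449.8531 t·m/cm
Step 3 — trim = -2847 / 449.8531 ≈ -6.3287 cm (5 s.f.)

-6.3287 cm


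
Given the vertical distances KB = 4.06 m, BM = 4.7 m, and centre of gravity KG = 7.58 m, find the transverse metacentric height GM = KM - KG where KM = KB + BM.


Formula: GM = KB + BM - KG
Step 1 — KM = KB + BM = 4.06 + 4.7 = 8.76 m
Step 2 — GM = KM - KG = 8.76 - 7.58 = 1.18 m

1.18 m


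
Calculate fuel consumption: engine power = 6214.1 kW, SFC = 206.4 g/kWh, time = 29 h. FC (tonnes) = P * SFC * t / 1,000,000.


Formula: FC (tonnes) = P * SFC * t / 1,000,000
Step 1 — P * SFC * t = 6214.1 * 206.4 * 29 = 37195116.96 g
Step 2 — FC (tonnes) = 37195116.96 / 1,000,000 ≈ 37.195 tonnes (5 s.f.)

37.195 tonnes


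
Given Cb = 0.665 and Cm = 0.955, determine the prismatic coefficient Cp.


Formula: Cp = Cb / Cm
Substituting: Cp = 0.665 / 0.955
Result: Cp ≈ 0.69634 (5 s.f.)

0.69634


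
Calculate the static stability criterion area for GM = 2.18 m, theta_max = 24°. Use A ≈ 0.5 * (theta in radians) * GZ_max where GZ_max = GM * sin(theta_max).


Formula: GZ_max = GM * sin(theta); Area = 0.5 * theta_rad * GZ_max
Step 1 — GZ_max = 2.18 * sin(24°) = 2.18 * 0.406737 = 0.886687 m
Step 2 — theta_rad = 24 * pi/180 = 0.418879 rad
Step 3 — Area = 0.5 * 0.418879 * 0.886687 ≈ 0.18571 m·rad (5 s.f.)

0.18571 m·rad


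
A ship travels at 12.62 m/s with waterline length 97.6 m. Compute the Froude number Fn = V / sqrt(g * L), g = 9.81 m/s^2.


Formula: Fn = V / sqrt(g * L)
Step 1 — g * L = 9.81 * 97.6 = 957.456
Step 2 — sqrt(g * L) = sqrt(957.456) = 30.942786
Step 3 — Fn = 12.62 / 30.942786 ≈ 0.40785 (5 s.f.)

0.40785


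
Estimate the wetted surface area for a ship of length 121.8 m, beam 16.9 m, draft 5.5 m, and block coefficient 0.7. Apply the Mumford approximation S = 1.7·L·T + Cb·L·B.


Formula: S = 1.7*L*T + V/T with V = Cb*L*B*T, i.e. S = L * (1.7*T + Cb*B)
Step 1 — 1.7*T = 1.7 * 5.5 = 9.35 m
Step 2 — Cb*B = 0.7 * 16.9 = 11.83 m
Step 3 — 1.7*T + Cb*B = 9.35 + 11.83 = 21.18 m
Step 4 — S = 121.8 * 21.18 ≈ 2579.7 m^2 (5 s.f.)

2579.7 m^2


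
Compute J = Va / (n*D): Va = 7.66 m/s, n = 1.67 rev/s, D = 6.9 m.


Formula: J = Va / (n * D)
Step 1 — n * D = 1.67 * 6.9 = 11.523
Step 2 — J = 7.66 / 11.523 ≈ 0.66476 (5 s.f.)

0.66476


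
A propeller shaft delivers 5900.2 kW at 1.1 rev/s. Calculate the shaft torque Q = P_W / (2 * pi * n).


Formula: Q = P_W / (2 * pi * n)
Step 1 — P_W = 5900.2 kW * 1000 = 5900200.0 W
Step 2 — 2 * pi * n = 2 * pi * 1.1 = 6.911504
Step 3 — Q = 5900200.0 / 6.911504 ≈ 853680 N·m (5 s.f.)

853680 N·m


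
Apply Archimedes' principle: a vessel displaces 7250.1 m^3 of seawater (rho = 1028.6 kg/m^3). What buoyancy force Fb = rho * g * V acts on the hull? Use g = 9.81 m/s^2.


Formula: Fb = rho * g * V
Substituting: Fb = 1028.6 * 9.81 * 7250.1
Intermediate: 1028.6 * 9.81 = 10090.566
Result: Fb = 10090.566 * 7250.1 ≈ 73158000 N (5 s.f.)

73158000 N


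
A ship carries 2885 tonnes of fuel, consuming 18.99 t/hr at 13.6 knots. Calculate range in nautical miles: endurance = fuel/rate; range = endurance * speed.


Formula: endurance = fuel / rate; range = endurance * speed
Step 1 — endurance = 2885 / 18.99 = 151.9221 hours
Step 2 — range = 151.9221 * 13.6 ≈ 2066.1 nautical miles (5 s.f.)

2066.1 NM


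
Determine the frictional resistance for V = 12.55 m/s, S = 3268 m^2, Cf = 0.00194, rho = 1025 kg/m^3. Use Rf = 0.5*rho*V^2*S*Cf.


Formula: Rf = 0.5 * rho * V^2 * S * Cf
Step 1 — V^2 = 12.55^2 = 157.5025
Step 2 — 0.5 * rho * V^2 = 0.5 * 1025 * 157.5025 = 80720.03125
Step 3 — Rf = 80720.03125 * 3268 * 0.00194 ≈ 511760 N (5 s.f.)

511760 N


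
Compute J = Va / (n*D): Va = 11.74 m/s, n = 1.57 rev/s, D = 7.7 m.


Formula: J = Va / (n * D)
Step 1 — n * D = 1.57 * 7.7 = 12.089
Step 2 — J = 11.74 / 12.089 ≈ 0.97113 (5 s.f.)

0.97113


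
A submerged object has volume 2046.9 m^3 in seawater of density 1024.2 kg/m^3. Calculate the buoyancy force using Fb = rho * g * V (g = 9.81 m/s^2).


Formula: Fb = rho * g * V
Substituting: Fb = 1024.2 * 9.81 * 2046.9
Intermediate: 1024.2 * 9.81 = 10047.402
Result: Fb = 10047.402 * 2046.9 ≈ 20566000 N (5 s.f.)

20566000 N


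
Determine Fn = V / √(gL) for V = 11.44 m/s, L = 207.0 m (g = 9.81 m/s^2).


Formula: Fn = V / sqrt(g * L)
Step 1 — g * L = 9.81 * 207.0 = 2030.67
Step 2 — sqrt(g * L) = sqrt(2030.67) = 45.062956
Step 3 — Fn = 11.44 / 45.062956 ≈ 0.25387 (5 s.f.)

0.25387


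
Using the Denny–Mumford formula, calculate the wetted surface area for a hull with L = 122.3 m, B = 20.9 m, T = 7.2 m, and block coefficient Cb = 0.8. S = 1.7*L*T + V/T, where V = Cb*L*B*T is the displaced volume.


Formula: S = 1.7*L*T + V/T with V = Cb*L*B*T, i.e. S = L * (1.7*T + Cb*B)
Step 1 — 1.7*T = 1.7 * 7.2 = 12.24 m
Step 2 — Cb*B = 0.8 * 20.9 = 16.72 m
Step 3 — 1.7*T + Cb*B = 12.24 + 16.72 = 28.96 m
Step 4 — S = 122.3 * 28.96 ≈ 3541.8 m^2 (5 s.f.)

3541.8 m^2


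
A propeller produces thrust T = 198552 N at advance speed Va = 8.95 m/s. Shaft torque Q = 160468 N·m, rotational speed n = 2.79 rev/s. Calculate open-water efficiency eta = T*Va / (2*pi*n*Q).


Formula: eta = T * Va / (2 * pi * n * Q)
Step 1 — numerator = T * Va = 198552 * 8.95 = 1777040.4
Step 2 — 2 * pi * n = 2 * pi * 2.79 = 17.530087
Step 3 — denominator = 17.530087 * 160468 = 2813018.0
Step 4 — eta = 1777040.4 / 2813018.0 ≈ 0.63172 (5 s.f.)

0.63172


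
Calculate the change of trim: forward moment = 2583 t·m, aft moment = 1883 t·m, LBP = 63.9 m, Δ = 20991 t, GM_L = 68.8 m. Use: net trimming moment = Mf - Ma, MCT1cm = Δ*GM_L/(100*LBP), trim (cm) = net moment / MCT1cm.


Formula: net trimming moment = Mf - Ma; MCT1cm = Δ*GM_L/(100*LBP); trim = net moment / MCT1cm
Step 1 — net trimming moment = 2583 - 1883 = 700 t·m
Step 2 — MCT1cm = 20991 * 68.8 / (100 * 63.9) = 226.0064 t·m/cm
Step 3 — trim = 700 / 226.0064 ≈ 3.0973 cm (5 s.f.)

3.0973 cm


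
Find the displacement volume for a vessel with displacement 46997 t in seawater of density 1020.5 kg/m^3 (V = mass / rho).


Formula: V = mass / rho
Step 1 — convert tonnes to kg: 46997 t * 1000 = 46997000 kg
Step 2 — V = 46997000 / 1020.5 ≈ 46053 m^3 (5 s.f.)

46053 m^3


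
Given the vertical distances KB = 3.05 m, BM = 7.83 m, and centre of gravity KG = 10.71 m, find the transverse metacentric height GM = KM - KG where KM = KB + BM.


Formula: GM = KB + BM - KG
Step 1 — KM = KB + BM = 3.05 + 7.83 = 10.88 m
Step 2 — GM = KM - KG = 10.88 - 10.71 = 0.17 m

0.17 m


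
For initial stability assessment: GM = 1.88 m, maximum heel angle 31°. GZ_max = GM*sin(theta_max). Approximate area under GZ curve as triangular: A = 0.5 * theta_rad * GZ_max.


Formula: GZ_max = GM * sin(theta); Area = 0.5 * theta_rad * GZ_max
Step 1 — GZ_max = 1.88 * sin(31°) = 1.88 * 0.515038 = 0.968271 m
Step 2 — theta_rad = 31 * pi/180 = 0.541052 rad
Step 3 — Area = 0.5 * 0.541052 * 0.968271 ≈ 0.26194 m·rad (5 s.f.)

0.26194 m·rad


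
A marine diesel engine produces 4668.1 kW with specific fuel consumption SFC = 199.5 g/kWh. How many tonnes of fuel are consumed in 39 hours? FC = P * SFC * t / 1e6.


Formula: FC (tonnes) = P * SFC * t / 1,000,000
Step 1 — P * SFC * t = 4668.1 * 199.5 * 39 = 36320152.05 g
Step 2 — FC (tonnes) = 36320152.05 / 1,000,000 ≈ 36.320 tonnes (5 s.f.)

36.320 tonnes


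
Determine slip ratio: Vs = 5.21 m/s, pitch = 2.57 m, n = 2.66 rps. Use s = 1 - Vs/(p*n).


Formula: s = 1 - Vs / (p * n)
Step 1 — p * n = 2.57 * 2.66 = 6.8362
Step 2 — Vs / (p*n) = 5.21 / 6.8362 = 0.762119 (6 d.p.)
Step 3 — s = 1 - 0.762119 = 0.237881

0.237881


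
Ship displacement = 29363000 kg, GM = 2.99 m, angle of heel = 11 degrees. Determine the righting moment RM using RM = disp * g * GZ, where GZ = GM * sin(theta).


Formula: GZ = GM * sin(theta); RM = disp * g * GZ
Step 1 — GZ = 2.99 * sin(11°) = 2.99 * 0.190809 = 0.570519 m
Step 2 — RM = 29363000 * 9.81 * 0.570519 ≈ 164340000 N·m (5 s.f.)

164340000 N·m


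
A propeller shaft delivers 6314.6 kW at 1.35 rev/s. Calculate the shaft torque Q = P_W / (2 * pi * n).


Formula: Q = P_W / (2 * pi * n)
Step 1 — P_W = 6314.6 kW * 1000 = 6314600.0 W
Step 2 — 2 * pi * n = 2 * pi * 1.35 = 8.4823
Step 3 — Q = 6314600.0 / 8.4823 ≈ 744440 N·m (5 s.f.)

744440 N·m


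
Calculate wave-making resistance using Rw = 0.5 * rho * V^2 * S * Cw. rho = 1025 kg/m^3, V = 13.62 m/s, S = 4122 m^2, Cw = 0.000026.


Formula: Rw = 0.5 * rho * V^2 * S * Cw
Step 1 — V^2 = 13.62^2 = 185.5044
Step 2 — 0.5 * rho * V^2 = 0.5 * 1025 * 185.5044 = 95071.005
Step 3 — Rw = 95071.005 * 4122 * 0.000026 ≈ 10189 N (5 s.f.)

10189 N


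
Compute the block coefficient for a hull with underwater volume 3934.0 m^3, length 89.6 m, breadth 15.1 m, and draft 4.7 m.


Formula: Cb = V / (L * B * T)
Step 1 — L * B * T = 89.6 * 15.1 * 4.7 = 6358.912 m^3
Step 2 — Cb = 3934.0 / 6358.912 ≈ 0.61866 (5 s.f.)

0.61866


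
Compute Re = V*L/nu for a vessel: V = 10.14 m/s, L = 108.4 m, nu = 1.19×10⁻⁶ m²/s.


Formula: Re = V * L / nu
Step 1 — V * L = 10.14 * 108.4 = 1099.176 m^2/s
Step 2 — Re = 1099.176 / 1.19e-6 = 9.24e+08

9.24e+08


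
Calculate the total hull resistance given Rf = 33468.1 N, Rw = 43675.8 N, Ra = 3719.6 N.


Formula: Rt = Rf + Rw + Ra
Substituting: Rt = 33468.1 + 43675.8 + 3719.6
Result: Rt = 80863.5 N

80863.5 N


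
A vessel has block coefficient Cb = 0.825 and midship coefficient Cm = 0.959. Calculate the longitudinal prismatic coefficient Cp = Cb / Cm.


Formula: Cp = Cb / Cm
Substituting: Cp = 0.825 / 0.959
Result: Cp ≈ 0.86027 (5 s.f.)

0.86027


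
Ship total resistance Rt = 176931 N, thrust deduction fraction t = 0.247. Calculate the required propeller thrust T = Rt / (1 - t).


Formula: T = Rt / (1 - t)
Step 1 — (1 - t) = 1 - 0.247 = 0.753
Step 2 — T = 176931 / 0.753 ≈ 234970 N (5 s.f.)

234970 N


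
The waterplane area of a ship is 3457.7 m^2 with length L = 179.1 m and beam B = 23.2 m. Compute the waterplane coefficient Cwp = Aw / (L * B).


Formula: Cwp = Aw / (L * B)
Step 1 — L * B = 179.1 * 23.2 = 4155.12 m^2
Step 2 — Cwp = 3457.7 / 4155.12 ≈ 0.83215 (5 s.f.)

0.83215


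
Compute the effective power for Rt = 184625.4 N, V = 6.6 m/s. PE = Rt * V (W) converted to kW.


Formula: PE = Rt * V / 1000 (kW)
Step 1 — PE (W) = 184625.4 * 6.6 = 1218527.64 W
Step 2 — PE (kW) = 1218527.64 / 1000 ≈ 1218.5 kW (5 s.f.)

1218.5 kW


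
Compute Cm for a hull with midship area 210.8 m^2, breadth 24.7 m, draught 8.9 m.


Formula: Cm = Am / (B * T)
Step 1 — B * T = 24.7 * 8.9 = 219.83 m^2
Step 2 — Cm = 210.8 / 219.83 ≈ 0.95892 (5 s.f.)

0.95892


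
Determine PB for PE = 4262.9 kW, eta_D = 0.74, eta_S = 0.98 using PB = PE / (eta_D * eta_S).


Formula: PB = PE / (eta_D * eta_S)
Step 1 — combined efficiency = eta_D * eta_S = 0.74 * 0.98 = 0.7252
Step 2 — PB = 4262.9 / 0.7252 ≈ 5878.2 kW (5 s.f.)

5878.2 kW


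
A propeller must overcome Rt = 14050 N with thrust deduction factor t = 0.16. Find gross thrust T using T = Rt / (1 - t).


Formula: T = Rt / (1 - t)
Step 1 — (1 - t) = 1 - 0.16 = 0.84
Step 2 — T = 14050 / 0.84 ≈ 16726 N (5 s.f.)

16726 N


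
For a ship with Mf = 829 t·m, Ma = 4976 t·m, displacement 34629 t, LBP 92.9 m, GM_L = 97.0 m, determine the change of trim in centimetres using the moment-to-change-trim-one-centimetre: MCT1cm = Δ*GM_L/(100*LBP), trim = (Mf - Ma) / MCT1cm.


Formula: net trimming moment = Mf - Ma; MCT1cm = Δ*GM_L/(100*LBP); trim = net moment / MCT1cm
Step 1 — net trimming moment = 829 - 4976 = -4147 t·m
Step 2 — MCT1cm = 34629 * 97.0 / (100 * 92.9) = 361.573 t·m/cm
Step 3 — trim = -4147 / 361.573 ≈ -11.469 cm (5 s.f.)

-11.469 cm


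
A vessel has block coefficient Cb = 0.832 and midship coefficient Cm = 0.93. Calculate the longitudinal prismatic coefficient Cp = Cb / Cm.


Formula: Cp = Cb / Cm
Substituting: Cp = 0.832 / 0.93
Result: Cp ≈ 0.89462 (5 s.f.)

0.89462


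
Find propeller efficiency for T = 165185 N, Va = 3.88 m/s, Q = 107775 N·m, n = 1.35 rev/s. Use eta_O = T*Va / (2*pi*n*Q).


Formula: eta = T * Va / (2 * pi * n * Q)
Step 1 — numerator = T * Va = 165185 * 3.88 = 640917.8
Step 2 — 2 * pi * n = 2 * pi * 1.35 = 8.4823
Step 3 — denominator = 8.4823 * 107775 = 914179.88
Step 4 — eta = 640917.8 / 914179.88 ≈ 0.70108 (5 s.f.)

0.70108


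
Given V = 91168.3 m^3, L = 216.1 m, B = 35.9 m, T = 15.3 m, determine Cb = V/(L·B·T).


Formula: Cb = V / (L * B * T)
Step 1 — L * B * T = 216.1 * 35.9 * 15.3 = 118697.247 m^3
Step 2 — Cb = 91168.3 / 118697.247 ≈ 0.76807 (5 s.f.)

0.76807


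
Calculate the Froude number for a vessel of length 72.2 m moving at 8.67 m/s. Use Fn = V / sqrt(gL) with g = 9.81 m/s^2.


Formula: Fn = V / sqrt(g * L)
Step 1 — g * L = 9.81 * 72.2 = 708.282
Step 2 — sqrt(g * L) = sqrt(708.282) = 26.613568
Step 3 — Fn = 8.67 / 26.613568 ≈ 0.32577 (5 s.f.)

0.32577


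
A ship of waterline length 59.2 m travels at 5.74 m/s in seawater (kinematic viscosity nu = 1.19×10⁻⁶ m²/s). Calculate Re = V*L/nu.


Formula: Re = V * L / nu
Step 1 — V * L = 5.74 * 59.2 = 339.808 m^2/s
Step 2 — Re = 339.808 / 1.19e-6 = 2.86e+08

2.86e+08


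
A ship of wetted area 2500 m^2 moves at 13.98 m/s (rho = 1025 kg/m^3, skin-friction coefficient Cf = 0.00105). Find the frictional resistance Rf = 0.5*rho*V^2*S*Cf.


Formula: Rf = 0.5 * rho * V^2 * S * Cf
Step 1 — V^2 = 13.98^2 = 195.4404
Step 2 — 0.5 * rho * V^2 = 0.5 * 1025 * 195.4404 = 100163.205
Step 3 — Rf = 100163.205 * 2500 * 0.00105 ≈ 262930 N (5 s.f.)

262930 N


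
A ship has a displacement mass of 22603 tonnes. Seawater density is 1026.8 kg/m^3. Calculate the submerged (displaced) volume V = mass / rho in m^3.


Formula: V = mass / rho
Step 1 — convert tonnes to kg: 22603 t * 1000 = 22603000 kg
Step 2 — V = 22603000 / 1026.8 ≈ 22013 m^3 (5 s.f.)

22013 m^3


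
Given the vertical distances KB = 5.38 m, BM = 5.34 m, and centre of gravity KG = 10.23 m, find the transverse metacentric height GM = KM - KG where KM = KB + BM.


Formula: GM = KB + BM - KG
Step 1 — KM = KB + BM = 5.38 + 5.34 = 10.72 m
Step 2 — GM = KM - KG = 10.72 - 10.23 = 0.49 m

0.49 m


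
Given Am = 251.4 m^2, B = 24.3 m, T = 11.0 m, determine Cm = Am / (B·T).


Formula: Cm = Am / (B * T)
Step 1 — B * T = 24.3 * 11.0 = 267.3 m^2
Step 2 — Cm = 251.4 / 267.3 ≈ 0.94052 (5 s.f.)

0.94052


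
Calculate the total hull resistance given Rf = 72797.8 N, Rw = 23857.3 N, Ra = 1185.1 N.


Formula: Rt = Rf + Rw + Ra
Substituting: Rt = 72797.8 + 23857.3 + 1185.1
Result: Rt = 97840.2 N

97840.2 N


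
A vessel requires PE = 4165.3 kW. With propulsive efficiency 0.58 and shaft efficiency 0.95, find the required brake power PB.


Formula: PB = PE / (eta_D * eta_S)
Step 1 — combined efficiency = eta_D * eta_S = 0.58 * 0.95 = 0.551
Step 2 — PB = 4165.3 / 0.551 ≈ 7559.5 kW (5 s.f.)

7559.5 kW


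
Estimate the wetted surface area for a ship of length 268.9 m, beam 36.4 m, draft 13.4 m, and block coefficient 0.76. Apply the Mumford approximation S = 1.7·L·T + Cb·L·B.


Formula: S = 1.7*L*T + V/T with V = Cb*L*B*T, i.e. S = L * (1.7*T + Cb*B)
Step 1 — 1.7*T = 1.7 * 13.4 = 22.78 m
Step 2 — Cb*B = 0.76 * 36.4 = 27.664 m
Step 3 — 1.7*T + Cb*B = 22.78 + 27.664 = 50.444 m
Step 4 — S = 268.9 * 50.444 ≈ 13564 m^2 (5 s.f.)

13564 m^2


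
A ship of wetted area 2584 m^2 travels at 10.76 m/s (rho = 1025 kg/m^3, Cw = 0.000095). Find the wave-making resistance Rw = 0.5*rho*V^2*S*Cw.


Formula: Rw = 0.5 * rho * V^2 * S * Cw
Step 1 — V^2 = 10.76^2 = 115.7776
Step 2 — 0.5 * rho * V^2 = 0.5 * 1025 * 115.7776 = 59336.02
Step 3 — Rw = 59336.02 * 2584 * 0.000095 ≈ 14566 N (5 s.f.)

14566 N


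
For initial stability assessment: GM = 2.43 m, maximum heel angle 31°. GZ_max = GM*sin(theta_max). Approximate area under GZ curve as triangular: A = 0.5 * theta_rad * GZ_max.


Formula: GZ_max = GM * sin(theta); Area = 0.5 * theta_rad * GZ_max
Step 1 — GZ_max = 2.43 * sin(31°) = 2.43 * 0.515038 = 1.251542 m
Step 2 — theta_rad = 31 * pi/180 = 0.541052 rad
Step 3 — Area = 0.5 * 0.541052 * 1.251542 ≈ 0.33857 m·rad (5 s.f.)

0.33857 m·rad


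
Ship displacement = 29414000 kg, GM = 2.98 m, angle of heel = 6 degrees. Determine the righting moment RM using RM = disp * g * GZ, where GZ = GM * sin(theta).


Formula: GZ = GM * sin(theta); RM = disp * g * GZ
Step 1 — GZ = 2.98 * sin(6°) = 2.98 * 0.104528 = 0.311493 m
Step 2 — RM = 29414000 * 9.81 * 0.311493 ≈ 89882000 N·m (5 s.f.)

89882000 N·m


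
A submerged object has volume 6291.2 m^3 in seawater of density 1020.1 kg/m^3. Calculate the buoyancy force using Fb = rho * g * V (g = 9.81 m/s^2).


Formula: Fb = rho * g * V
Substituting: Fb = 1020.1 * 9.81 * 6291.2
Intermediate: 1020.1 * 9.81 = 10007.181
Result: Fb = 10007.181 * 6291.2 ≈ 62957000 N (5 s.f.)

62957000 N
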